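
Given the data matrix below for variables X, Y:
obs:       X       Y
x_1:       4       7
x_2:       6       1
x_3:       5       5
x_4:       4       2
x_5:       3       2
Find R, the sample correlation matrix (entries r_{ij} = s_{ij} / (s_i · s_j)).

Step 1 — column means:
  mean(X) = (4 + 6 + 5 + 4 + 3) / 5 = 22/5 = 4.4
  mean(Y) = (7 + 1 + 5 + 2 + 2) / 5 = 17/5 = 3.4

Step 2 — sample variances and covariances s[i,j] = (1/(n-1)) · Σ_k (x_{k,i} - mean_i) · (x_{k,j} - mean_j), with n-1 = 4:
  s[X,X] = ((-0.4)·(-0.4) + (1.6)·(1.6) + (0.6)·(0.6) + (-0.4)·(-0.4) + (-1.4)·(-1.4)) / 4 = 5.2/4 = 1.3
  s[X,Y] = ((-0.4)·(3.6) + (1.6)·(-2.4) + (0.6)·(1.6) + (-0.4)·(-1.4) + (-1.4)·(-1.4)) / 4 = -1.8/4 = -0.45
  s[Y,Y] = ((3.6)·(3.6) + (-2.4)·(-2.4) + (1.6)·(1.6) + (-1.4)·(-1.4) + (-1.4)·(-1.4)) / 4 = 25.2/4 = 6.3
  Sample standard deviations s_i = √(s[i,i]):
  s(X) = √(1.3) = 1.1402
  s(Y) = √(6.3) = 2.51

Step 3 — r_{ij} = s_{ij} / (s_i · s_j):
  r[X,X] = 1 (diagonal).
  r[X,Y] = -0.45 / (1.1402 · 2.51) = -0.45 / 2.8618 = -0.1572
  r[Y,Y] = 1 (diagonal).

R is symmetric with unit diagonal. Assembling:

R = [[1, -0.1572],
 [-0.1572, 1]]


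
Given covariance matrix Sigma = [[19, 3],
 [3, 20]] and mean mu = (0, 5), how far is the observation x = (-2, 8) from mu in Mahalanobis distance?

Step 1 — centre the observation: (x - mu) = (-2, 3).

Step 2 — invert Sigma. det(Sigma) = 19·20 - (3)² = 371.
  Sigma^{-1} = (1/det) · [[d, -b], [-b, a]] = [[0.0539, -0.0081],
 [-0.0081, 0.0512]].

Step 3 — form the quadratic (x - mu)^T · Sigma^{-1} · (x - mu):
  Sigma^{-1} · (x - mu) = (-0.1321, 0.1698).
  (x - mu)^T · [Sigma^{-1} · (x - mu)] = (-2)·(-0.1321) + (3)·(0.1698) = 0.7736.

Step 4 — take square root: d = √(0.7736) ≈ 0.8795.

d(x, mu) = √(0.7736) ≈ 0.8795


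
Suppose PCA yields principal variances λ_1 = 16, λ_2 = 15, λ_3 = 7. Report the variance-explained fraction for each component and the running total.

Step 1 — total variance = trace(Sigma) = Σ λ_i = 16 + 15 + 7 = 38.

Step 2 — fraction explained by component i = λ_i / Σ λ:
  PC1: 16/38 = 0.4211
  PC2: 15/38 = 0.3947
  PC3: 7/38 = 0.1842

Step 3 — cumulative fraction after k components = (λ_1 + ... + λ_k) / Σ λ:
  k = 1: 16/38 = 0.4211
  k = 2: (16 + 15)/38 = 31/38 = 0.8158
  k = 3: (16 + 15 + 7)/38 = 38/38 = 1

Summary (fraction, with percent):

explained: PC1 0.4211 (42.11%), PC2 0.3947 (39.47%), PC3 0.1842 (18.42%);  cumulative: 0.4211, 0.8158, 1


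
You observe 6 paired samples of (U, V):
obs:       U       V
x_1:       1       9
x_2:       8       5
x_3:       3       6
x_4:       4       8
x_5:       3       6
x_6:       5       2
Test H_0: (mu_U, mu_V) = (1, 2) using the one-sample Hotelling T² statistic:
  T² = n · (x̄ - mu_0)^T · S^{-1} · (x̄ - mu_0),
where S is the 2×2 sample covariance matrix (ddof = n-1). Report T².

Step 1 — sample mean vector:
  mean(U) = (1 + 8 + 3 + 4 + 3 + 5) / 6 = 24/6 = 4
  mean(V) = (9 + 5 + 6 + 8 + 6 + 2) / 6 = 36/6 = 6
  x̄ = (4, 6),  deviation x̄ - mu_0 = (4, 6) - (1, 2) = (3, 4).

Step 2 — sample covariance matrix, S[i,j] = (1/(n-1)) · Σ_k (x_{k,i} - mean_i) · (x_{k,j} - mean_j), divisor n-1 = 5:
  S[U,U] = ((-3)·(-3) + (4)·(4) + (-1)·(-1) + (0)·(0) + (-1)·(-1) + (1)·(1)) / 5 = 28/5 = 5.6
  S[U,V] = ((-3)·(3) + (4)·(-1) + (-1)·(0) + (0)·(2) + (-1)·(0) + (1)·(-4)) / 5 = -17/5 = -3.4
  S[V,V] = ((3)·(3) + (-1)·(-1) + (0)·(0) + (2)·(2) + (0)·(0) + (-4)·(-4)) / 5 = 30/5 = 6
  S = [[5.6, -3.4],
 [-3.4, 6]].

Step 3 — invert S. det(S) = 5.6·6 - (-3.4)² = 22.04.
  S^{-1} = (1/det) · [[d, -b], [-b, a]] = [[0.2722, 0.1543],
 [0.1543, 0.2541]].

Step 4 — quadratic form (x̄ - mu_0)^T · S^{-1} · (x̄ - mu_0):
  S^{-1} · (x̄ - mu_0) = (1.4338, 1.4791),
  (x̄ - mu_0)^T · [...] = (3)·(1.4338) + (4)·(1.4791) = 10.2178.

Step 5 — scale by n: T² = 6 · 10.2178 = 61.3067.

T² ≈ 61.3067


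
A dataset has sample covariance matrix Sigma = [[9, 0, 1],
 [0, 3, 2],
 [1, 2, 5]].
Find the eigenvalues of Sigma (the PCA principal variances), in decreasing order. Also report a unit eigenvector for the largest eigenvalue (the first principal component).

Step 1 — characteristic polynomial p(λ) = det(λI - Sigma) = λ³ - tr·λ² + c_1·λ - det, where tr = trace, c_1 = sum of the principal 2×2 minors, det = det(Sigma):
  tr = 9 + 3 + 5 = 17,
  c_1 = (9·3 - (0)²) + (9·5 - (1)²) + (3·5 - (2)²) = 27 + 44 + 11 = 82,
  det = 9·(3·5 - (2)²) - (0)·((0)·5 - (2)·(1)) + (1)·((0)·(2) - 3·(1)) = 9·(11) - (0)·(-2) + (1)·(-3) = 96.
  So p(λ) = λ³ - 17λ² + 82λ - 96.
Step 2 — look for an integer root (rational root theorem: any rational root is an integer divisor of 96). Testing λ = 6:
  p(6) = 216 - 612 + 492 - 96 = 0  ✓
  Dividing out (λ - 6): p(λ) = (λ - 6)(λ² - 11λ + 16).
Step 3 — remaining eigenvalues from the quadratic λ² - 11λ + 16 = 0:
  Δ = 11² - 4·16 = 121 - 64 = 57,  λ = (11 ± √57)/2 = (11 ± 7.5498)/2 ≈ 9.2749 or 1.7251.
  Sorted: λ_1 = 9.2749,  λ_2 = 6,  λ_3 = 1.7251  (check: sum = 17 = tr ✓).

Step 4 — unit eigenvector for λ_1 ≈ 9.2749: v spans the null space of (Sigma - λ_1 I), whose rows are
  r_1 = (-0.2749, 0, 1),  r_2 = (0, -6.2749, 2),  r_3 = (1, 2, -4.2749).
  v is orthogonal to every row, so take v ∝ r_1 × r_2 = ((0)·(2) - (1)·(-6.2749), (1)·(0) - (-0.2749)·(2), (-0.2749)·(-6.2749) - (0)·(0)) ≈ (6.2749, 0.5498, 1.7251).
  Let u = (6.2749, 0.5498, 1.7251).
  ||u|| = √((6.2749)² + (0.5498)² + (1.7251)²) = √(42.6528) ≈ 6.5309,  v_1 = u/||u|| ≈ (0.9608, 0.0842, 0.2641) (||v_1|| = 1).

λ_1 = 9.2749,  λ_2 = 6,  λ_3 = 1.7251;  v_1 ≈ (0.9608, 0.0842, 0.2641)


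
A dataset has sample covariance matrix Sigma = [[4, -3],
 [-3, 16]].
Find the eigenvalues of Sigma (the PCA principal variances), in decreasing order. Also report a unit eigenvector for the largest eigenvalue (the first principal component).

Step 1 — characteristic polynomial of 2×2 Sigma:
  det(Sigma - λI) = λ² - trace · λ + det = 0.
  trace = 4 + 16 = 20, det = 4·16 - (-3)² = 55.
Step 2 — discriminant:
  Δ = trace² - 4·det = 400 - 220 = 180.
Step 3 — eigenvalues:
  λ = (trace ± √Δ)/2 = (20 ± 13.4164)/2,
  λ_1 = 16.7082,  λ_2 = 3.2918.

Step 4 — unit eigenvector for λ_1: solve (Sigma - λ_1 I)v = 0. First row:
  (4 - 16.7082)·v_x + (-3)·v_y = 0, i.e. (-12.7082)·v_x + (-3)·v_y = 0,
  so v ∝ (b, λ_1 - a) = (-3, 12.7082); multiply by -1 so the first entry is positive: u = (3, -12.7082).
  ||u|| = √((3)² + (-12.7082)²) = √(170.4984) ≈ 13.0575,
  v_1 = u/||u|| ≈ (0.2298, -0.9732) (||v_1|| = 1).

λ_1 = 16.7082,  λ_2 = 3.2918;  v_1 ≈ (0.2298, -0.9732)


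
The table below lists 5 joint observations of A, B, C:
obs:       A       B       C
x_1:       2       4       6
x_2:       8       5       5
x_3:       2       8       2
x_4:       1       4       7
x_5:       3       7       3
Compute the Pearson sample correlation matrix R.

Step 1 — column means:
  mean(A) = (2 + 8 + 2 + 1 + 3) / 5 = 16/5 = 3.2
  mean(B) = (4 + 5 + 8 + 4 + 7) / 5 = 28/5 = 5.6
  mean(C) = (6 + 5 + 2 + 7 + 3) / 5 = 23/5 = 4.6

Step 2 — sample variances and covariances s[i,j] = (1/(n-1)) · Σ_k (x_{k,i} - mean_i) · (x_{k,j} - mean_j), with n-1 = 4:
  s[A,A] = ((-1.2)·(-1.2) + (4.8)·(4.8) + (-1.2)·(-1.2) + (-2.2)·(-2.2) + (-0.2)·(-0.2)) / 4 = 30.8/4 = 7.7
  s[A,B] = ((-1.2)·(-1.6) + (4.8)·(-0.6) + (-1.2)·(2.4) + (-2.2)·(-1.6) + (-0.2)·(1.4)) / 4 = -0.6/4 = -0.15
  s[A,C] = ((-1.2)·(1.4) + (4.8)·(0.4) + (-1.2)·(-2.6) + (-2.2)·(2.4) + (-0.2)·(-1.6)) / 4 = -1.6/4 = -0.4
  s[B,B] = ((-1.6)·(-1.6) + (-0.6)·(-0.6) + (2.4)·(2.4) + (-1.6)·(-1.6) + (1.4)·(1.4)) / 4 = 13.2/4 = 3.3
  s[B,C] = ((-1.6)·(1.4) + (-0.6)·(0.4) + (2.4)·(-2.6) + (-1.6)·(2.4) + (1.4)·(-1.6)) / 4 = -14.8/4 = -3.7
  s[C,C] = ((1.4)·(1.4) + (0.4)·(0.4) + (-2.6)·(-2.6) + (2.4)·(2.4) + (-1.6)·(-1.6)) / 4 = 17.2/4 = 4.3
  Sample standard deviations s_i = √(s[i,i]):
  s(A) = √(7.7) = 2.7749
  s(B) = √(3.3) = 1.8166
  s(C) = √(4.3) = 2.0736

Step 3 — r_{ij} = s_{ij} / (s_i · s_j):
  r[A,A] = 1 (diagonal).
  r[A,B] = -0.15 / (2.7749 · 1.8166) = -0.15 / 5.0408 = -0.0298
  r[A,C] = -0.4 / (2.7749 · 2.0736) = -0.4 / 5.7541 = -0.0695
  r[B,B] = 1 (diagonal).
  r[B,C] = -3.7 / (1.8166 · 2.0736) = -3.7 / 3.767 = -0.9822
  r[C,C] = 1 (diagonal).

R is symmetric with unit diagonal. Assembling:

R = [[1, -0.0298, -0.0695],
 [-0.0298, 1, -0.9822],
 [-0.0695, -0.9822, 1]]


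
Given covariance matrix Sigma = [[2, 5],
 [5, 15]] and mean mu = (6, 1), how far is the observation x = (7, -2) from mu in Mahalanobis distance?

Step 1 — centre the observation: (x - mu) = (1, -3).

Step 2 — invert Sigma. det(Sigma) = 2·15 - (5)² = 5.
  Sigma^{-1} = (1/det) · [[d, -b], [-b, a]] = [[3, -1],
 [-1, 0.4]].

Step 3 — form the quadratic (x - mu)^T · Sigma^{-1} · (x - mu):
  Sigma^{-1} · (x - mu) = (6, -2.2).
  (x - mu)^T · [Sigma^{-1} · (x - mu)] = (1)·(6) + (-3)·(-2.2) = 12.6.

Step 4 — take square root: d = √(12.6) ≈ 3.5496.

d(x, mu) = √(12.6) ≈ 3.5496


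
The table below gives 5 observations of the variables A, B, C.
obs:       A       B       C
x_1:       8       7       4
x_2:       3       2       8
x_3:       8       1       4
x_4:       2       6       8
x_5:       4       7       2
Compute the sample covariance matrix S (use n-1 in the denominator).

Step 1 — column means:
  mean(A) = (8 + 3 + 8 + 2 + 4) / 5 = 25/5 = 5
  mean(B) = (7 + 2 + 1 + 6 + 7) / 5 = 23/5 = 4.6
  mean(C) = (4 + 8 + 4 + 8 + 2) / 5 = 26/5 = 5.2

Step 2 — sample covariance S[i,j] = (1/(n-1)) · Σ_k (x_{k,i} - mean_i) · (x_{k,j} - mean_j), with n-1 = 4.
  S[A,A] = ((3)·(3) + (-2)·(-2) + (3)·(3) + (-3)·(-3) + (-1)·(-1)) / 4 = 32/4 = 8
  S[A,B] = ((3)·(2.4) + (-2)·(-2.6) + (3)·(-3.6) + (-3)·(1.4) + (-1)·(2.4)) / 4 = -5/4 = -1.25
  S[A,C] = ((3)·(-1.2) + (-2)·(2.8) + (3)·(-1.2) + (-3)·(2.8) + (-1)·(-3.2)) / 4 = -18/4 = -4.5
  S[B,B] = ((2.4)·(2.4) + (-2.6)·(-2.6) + (-3.6)·(-3.6) + (1.4)·(1.4) + (2.4)·(2.4)) / 4 = 33.2/4 = 8.3
  S[B,C] = ((2.4)·(-1.2) + (-2.6)·(2.8) + (-3.6)·(-1.2) + (1.4)·(2.8) + (2.4)·(-3.2)) / 4 = -9.6/4 = -2.4
  S[C,C] = ((-1.2)·(-1.2) + (2.8)·(2.8) + (-1.2)·(-1.2) + (2.8)·(2.8) + (-3.2)·(-3.2)) / 4 = 28.8/4 = 7.2

S is symmetric (S[j,i] = S[i,j]). Assembling:

S = [[8, -1.25, -4.5],
 [-1.25, 8.3, -2.4],
 [-4.5, -2.4, 7.2]]


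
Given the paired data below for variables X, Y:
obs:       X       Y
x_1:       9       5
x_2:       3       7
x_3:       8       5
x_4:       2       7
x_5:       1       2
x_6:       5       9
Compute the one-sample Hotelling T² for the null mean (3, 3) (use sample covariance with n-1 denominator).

Step 1 — sample mean vector:
  mean(X) = (9 + 3 + 8 + 2 + 1 + 5) / 6 = 28/6 = 4.6667
  mean(Y) = (5 + 7 + 5 + 7 + 2 + 9) / 6 = 35/6 = 5.8333
  x̄ = (4.6667, 5.8333),  deviation x̄ - mu_0 = (4.6667, 5.8333) - (3, 3) = (1.6667, 2.8333).

Step 2 — sample covariance matrix, S[i,j] = (1/(n-1)) · Σ_k (x_{k,i} - mean_i) · (x_{k,j} - mean_j), divisor n-1 = 5:
  S[X,X] = ((4.3333)·(4.3333) + (-1.6667)·(-1.6667) + (3.3333)·(3.3333) + (-2.6667)·(-2.6667) + (-3.6667)·(-3.6667) + (0.3333)·(0.3333)) / 5 = 53.3333/5 = 10.6667
  S[X,Y] = ((4.3333)·(-0.8333) + (-1.6667)·(1.1667) + (3.3333)·(-0.8333) + (-2.6667)·(1.1667) + (-3.6667)·(-3.8333) + (0.3333)·(3.1667)) / 5 = 3.6667/5 = 0.7333
  S[Y,Y] = ((-0.8333)·(-0.8333) + (1.1667)·(1.1667) + (-0.8333)·(-0.8333) + (1.1667)·(1.1667) + (-3.8333)·(-3.8333) + (3.1667)·(3.1667)) / 5 = 28.8333/5 = 5.7667
  S = [[10.6667, 0.7333],
 [0.7333, 5.7667]].

Step 3 — invert S. det(S) = 10.6667·5.7667 - (0.7333)² = 60.9733.
  S^{-1} = (1/det) · [[d, -b], [-b, a]] = [[0.0946, -0.012],
 [-0.012, 0.1749]].

Step 4 — quadratic form (x̄ - mu_0)^T · S^{-1} · (x̄ - mu_0):
  S^{-1} · (x̄ - mu_0) = (0.1236, 0.4756),
  (x̄ - mu_0)^T · [...] = (1.6667)·(0.1236) + (2.8333)·(0.4756) = 1.5535.

Step 5 — scale by n: T² = 6 · 1.5535 = 9.321.

T² ≈ 9.321


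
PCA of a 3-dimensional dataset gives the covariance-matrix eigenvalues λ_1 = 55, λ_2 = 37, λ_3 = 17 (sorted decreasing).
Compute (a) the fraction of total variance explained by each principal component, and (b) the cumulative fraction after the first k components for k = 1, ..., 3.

Step 1 — total variance = trace(Sigma) = Σ λ_i = 55 + 37 + 17 = 109.

Step 2 — fraction explained by component i = λ_i / Σ λ:
  PC1: 55/109 = 0.5046
  PC2: 37/109 = 0.3394
  PC3: 17/109 = 0.156

Step 3 — cumulative fraction after k components = (λ_1 + ... + λ_k) / Σ λ:
  k = 1: 55/109 = 0.5046
  k = 2: (55 + 37)/109 = 92/109 = 0.844
  k = 3: (55 + 37 + 17)/109 = 109/109 = 1

Summary (fraction, with percent):

explained: PC1 0.5046 (50.46%), PC2 0.3394 (33.94%), PC3 0.156 (15.6%);  cumulative: 0.5046, 0.844, 1


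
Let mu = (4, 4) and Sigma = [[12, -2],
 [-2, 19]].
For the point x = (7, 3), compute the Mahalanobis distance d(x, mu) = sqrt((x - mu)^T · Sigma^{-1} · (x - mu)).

Step 1 — centre the observation: (x - mu) = (3, -1).

Step 2 — invert Sigma. det(Sigma) = 12·19 - (-2)² = 224.
  Sigma^{-1} = (1/det) · [[d, -b], [-b, a]] = [[0.0848, 0.0089],
 [0.0089, 0.0536]].

Step 3 — form the quadratic (x - mu)^T · Sigma^{-1} · (x - mu):
  Sigma^{-1} · (x - mu) = (0.2455, -0.0268).
  (x - mu)^T · [Sigma^{-1} · (x - mu)] = (3)·(0.2455) + (-1)·(-0.0268) = 0.7634.

Step 4 — take square root: d = √(0.7634) ≈ 0.8737.

d(x, mu) = √(0.7634) ≈ 0.8737


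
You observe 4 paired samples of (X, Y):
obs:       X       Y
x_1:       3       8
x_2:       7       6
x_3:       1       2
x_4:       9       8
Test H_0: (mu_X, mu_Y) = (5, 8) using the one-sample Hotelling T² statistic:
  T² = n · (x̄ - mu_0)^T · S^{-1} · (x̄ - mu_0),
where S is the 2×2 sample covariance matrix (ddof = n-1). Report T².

Step 1 — sample mean vector:
  mean(X) = (3 + 7 + 1 + 9) / 4 = 20/4 = 5
  mean(Y) = (8 + 6 + 2 + 8) / 4 = 24/4 = 6
  x̄ = (5, 6),  deviation x̄ - mu_0 = (5, 6) - (5, 8) = (0, -2).

Step 2 — sample covariance matrix, S[i,j] = (1/(n-1)) · Σ_k (x_{k,i} - mean_i) · (x_{k,j} - mean_j), divisor n-1 = 3:
  S[X,X] = ((-2)·(-2) + (2)·(2) + (-4)·(-4) + (4)·(4)) / 3 = 40/3 = 13.3333
  S[X,Y] = ((-2)·(2) + (2)·(0) + (-4)·(-4) + (4)·(2)) / 3 = 20/3 = 6.6667
  S[Y,Y] = ((2)·(2) + (0)·(0) + (-4)·(-4) + (2)·(2)) / 3 = 24/3 = 8
  S = [[13.3333, 6.6667],
 [6.6667, 8]].

Step 3 — invert S. det(S) = 13.3333·8 - (6.6667)² = 62.2222.
  S^{-1} = (1/det) · [[d, -b], [-b, a]] = [[0.1286, -0.1071],
 [-0.1071, 0.2143]].

Step 4 — quadratic form (x̄ - mu_0)^T · S^{-1} · (x̄ - mu_0):
  S^{-1} · (x̄ - mu_0) = (0.2143, -0.4286),
  (x̄ - mu_0)^T · [...] = (0)·(0.2143) + (-2)·(-0.4286) = 0.8571.

Step 5 — scale by n: T² = 4 · 0.8571 = 3.4286.

T² ≈ 3.4286


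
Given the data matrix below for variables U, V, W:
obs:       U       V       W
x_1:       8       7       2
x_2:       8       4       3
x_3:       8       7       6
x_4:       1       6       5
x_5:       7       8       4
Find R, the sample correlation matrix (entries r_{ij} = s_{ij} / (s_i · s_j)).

Step 1 — column means:
  mean(U) = (8 + 8 + 8 + 1 + 7) / 5 = 32/5 = 6.4
  mean(V) = (7 + 4 + 7 + 6 + 8) / 5 = 32/5 = 6.4
  mean(W) = (2 + 3 + 6 + 5 + 4) / 5 = 20/5 = 4

Step 2 — sample variances and covariances s[i,j] = (1/(n-1)) · Σ_k (x_{k,i} - mean_i) · (x_{k,j} - mean_j), with n-1 = 4:
  s[U,U] = ((1.6)·(1.6) + (1.6)·(1.6) + (1.6)·(1.6) + (-5.4)·(-5.4) + (0.6)·(0.6)) / 4 = 37.2/4 = 9.3
  s[U,V] = ((1.6)·(0.6) + (1.6)·(-2.4) + (1.6)·(0.6) + (-5.4)·(-0.4) + (0.6)·(1.6)) / 4 = 1.2/4 = 0.3
  s[U,W] = ((1.6)·(-2) + (1.6)·(-1) + (1.6)·(2) + (-5.4)·(1) + (0.6)·(0)) / 4 = -7/4 = -1.75
  s[V,V] = ((0.6)·(0.6) + (-2.4)·(-2.4) + (0.6)·(0.6) + (-0.4)·(-0.4) + (1.6)·(1.6)) / 4 = 9.2/4 = 2.3
  s[V,W] = ((0.6)·(-2) + (-2.4)·(-1) + (0.6)·(2) + (-0.4)·(1) + (1.6)·(0)) / 4 = 2/4 = 0.5
  s[W,W] = ((-2)·(-2) + (-1)·(-1) + (2)·(2) + (1)·(1) + (0)·(0)) / 4 = 10/4 = 2.5
  Sample standard deviations s_i = √(s[i,i]):
  s(U) = √(9.3) = 3.0496
  s(V) = √(2.3) = 1.5166
  s(W) = √(2.5) = 1.5811

Step 3 — r_{ij} = s_{ij} / (s_i · s_j):
  r[U,U] = 1 (diagonal).
  r[U,V] = 0.3 / (3.0496 · 1.5166) = 0.3 / 4.6249 = 0.0649
  r[U,W] = -1.75 / (3.0496 · 1.5811) = -1.75 / 4.8218 = -0.3629
  r[V,V] = 1 (diagonal).
  r[V,W] = 0.5 / (1.5166 · 1.5811) = 0.5 / 2.3979 = 0.2085
  r[W,W] = 1 (diagonal).

R is symmetric with unit diagonal. Assembling:

R = [[1, 0.0649, -0.3629],
 [0.0649, 1, 0.2085],
 [-0.3629, 0.2085, 1]]


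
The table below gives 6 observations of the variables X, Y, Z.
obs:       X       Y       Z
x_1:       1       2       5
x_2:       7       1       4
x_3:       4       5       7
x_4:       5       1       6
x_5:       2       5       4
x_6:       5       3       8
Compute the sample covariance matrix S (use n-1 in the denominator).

Step 1 — column means:
  mean(X) = (1 + 7 + 4 + 5 + 2 + 5) / 6 = 24/6 = 4
  mean(Y) = (2 + 1 + 5 + 1 + 5 + 3) / 6 = 17/6 = 2.8333
  mean(Z) = (5 + 4 + 7 + 6 + 4 + 8) / 6 = 34/6 = 5.6667

Step 2 — sample covariance S[i,j] = (1/(n-1)) · Σ_k (x_{k,i} - mean_i) · (x_{k,j} - mean_j), with n-1 = 5.
  S[X,X] = ((-3)·(-3) + (3)·(3) + (0)·(0) + (1)·(1) + (-2)·(-2) + (1)·(1)) / 5 = 24/5 = 4.8
  S[X,Y] = ((-3)·(-0.8333) + (3)·(-1.8333) + (0)·(2.1667) + (1)·(-1.8333) + (-2)·(2.1667) + (1)·(0.1667)) / 5 = -9/5 = -1.8
  S[X,Z] = ((-3)·(-0.6667) + (3)·(-1.6667) + (0)·(1.3333) + (1)·(0.3333) + (-2)·(-1.6667) + (1)·(2.3333)) / 5 = 3/5 = 0.6
  S[Y,Y] = ((-0.8333)·(-0.8333) + (-1.8333)·(-1.8333) + (2.1667)·(2.1667) + (-1.8333)·(-1.8333) + (2.1667)·(2.1667) + (0.1667)·(0.1667)) / 5 = 16.8333/5 = 3.3667
  S[Y,Z] = ((-0.8333)·(-0.6667) + (-1.8333)·(-1.6667) + (2.1667)·(1.3333) + (-1.8333)·(0.3333) + (2.1667)·(-1.6667) + (0.1667)·(2.3333)) / 5 = 2.6667/5 = 0.5333
  S[Z,Z] = ((-0.6667)·(-0.6667) + (-1.6667)·(-1.6667) + (1.3333)·(1.3333) + (0.3333)·(0.3333) + (-1.6667)·(-1.6667) + (2.3333)·(2.3333)) / 5 = 13.3333/5 = 2.6667

S is symmetric (S[j,i] = S[i,j]). Assembling:

S = [[4.8, -1.8, 0.6],
 [-1.8, 3.3667, 0.5333],
 [0.6, 0.5333, 2.6667]]


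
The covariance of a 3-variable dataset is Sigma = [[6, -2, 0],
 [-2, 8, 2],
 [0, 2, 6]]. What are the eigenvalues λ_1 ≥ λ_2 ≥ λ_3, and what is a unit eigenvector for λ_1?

Step 1 — characteristic polynomial p(λ) = det(λI - Sigma) = λ³ - tr·λ² + c_1·λ - det, where tr = trace, c_1 = sum of the principal 2×2 minors, det = det(Sigma):
  tr = 6 + 8 + 6 = 20,
  c_1 = (6·8 - (-2)²) + (6·6 - (0)²) + (8·6 - (2)²) = 44 + 36 + 44 = 124,
  det = 6·(8·6 - (2)²) - (-2)·((-2)·6 - (2)·(0)) + (0)·((-2)·(2) - 8·(0)) = 6·(44) - (-2)·(-12) + (0)·(-4) = 240.
  So p(λ) = λ³ - 20λ² + 124λ - 240.
Step 2 — look for an integer root (rational root theorem: any rational root is an integer divisor of 240). Testing λ = 4:
  p(4) = 64 - 320 + 496 - 240 = 0  ✓
  Dividing out (λ - 4): p(λ) = (λ - 4)(λ² - 16λ + 60).
Step 3 — remaining eigenvalues from the quadratic λ² - 16λ + 60 = 0:
  Δ = 16² - 4·60 = 256 - 240 = 16,  λ = (16 ± √16)/2 = (16 ± 4)/2 = 10 or 6.
  Sorted: λ_1 = 10,  λ_2 = 6,  λ_3 = 4  (check: sum = 20 = tr ✓).

Step 4 — unit eigenvector for λ_1 = 10: v spans the null space of (Sigma - λ_1 I), whose rows are
  r_1 = (-4, -2, 0),  r_2 = (-2, -2, 2),  r_3 = (0, 2, -4).
  v is orthogonal to every row, so take v ∝ r_1 × r_2 = ((-2)·(2) - (0)·(-2), (0)·(-2) - (-4)·(2), (-4)·(-2) - (-2)·(-2)) = (-4, 8, 4).
  Rescale (divide by 4; multiply by -1 so the first nonzero entry is positive): u = (1, -2, -1).
  ||u|| = √((1)² + (-2)² + (-1)²) = √(6) ≈ 2.4495,  v_1 = u/||u|| ≈ (0.4082, -0.8165, -0.4082) (||v_1|| = 1).

λ_1 = 10,  λ_2 = 6,  λ_3 = 4;  v_1 ≈ (0.4082, -0.8165, -0.4082)


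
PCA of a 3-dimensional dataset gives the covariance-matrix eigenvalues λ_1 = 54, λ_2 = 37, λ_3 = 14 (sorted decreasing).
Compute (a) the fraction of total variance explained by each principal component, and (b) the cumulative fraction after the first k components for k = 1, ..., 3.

Step 1 — total variance = trace(Sigma) = Σ λ_i = 54 + 37 + 14 = 105.

Step 2 — fraction explained by component i = λ_i / Σ λ:
  PC1: 54/105 = 0.5143
  PC2: 37/105 = 0.3524
  PC3: 14/105 = 0.1333

Step 3 — cumulative fraction after k components = (λ_1 + ... + λ_k) / Σ λ:
  k = 1: 54/105 = 0.5143
  k = 2: (54 + 37)/105 = 91/105 = 0.8667
  k = 3: (54 + 37 + 14)/105 = 105/105 = 1

Summary (fraction, with percent):

explained: PC1 0.5143 (51.43%), PC2 0.3524 (35.24%), PC3 0.1333 (13.33%);  cumulative: 0.5143, 0.8667, 1


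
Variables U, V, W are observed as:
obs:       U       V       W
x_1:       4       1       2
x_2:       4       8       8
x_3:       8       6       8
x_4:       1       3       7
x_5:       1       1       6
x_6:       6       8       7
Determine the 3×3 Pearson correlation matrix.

Step 1 — column means:
  mean(U) = (4 + 4 + 8 + 1 + 1 + 6) / 6 = 24/6 = 4
  mean(V) = (1 + 8 + 6 + 3 + 1 + 8) / 6 = 27/6 = 4.5
  mean(W) = (2 + 8 + 8 + 7 + 6 + 7) / 6 = 38/6 = 6.3333

Step 2 — sample variances and covariances s[i,j] = (1/(n-1)) · Σ_k (x_{k,i} - mean_i) · (x_{k,j} - mean_j), with n-1 = 5:
  s[U,U] = ((0)·(0) + (0)·(0) + (4)·(4) + (-3)·(-3) + (-3)·(-3) + (2)·(2)) / 5 = 38/5 = 7.6
  s[U,V] = ((0)·(-3.5) + (0)·(3.5) + (4)·(1.5) + (-3)·(-1.5) + (-3)·(-3.5) + (2)·(3.5)) / 5 = 28/5 = 5.6
  s[U,W] = ((0)·(-4.3333) + (0)·(1.6667) + (4)·(1.6667) + (-3)·(0.6667) + (-3)·(-0.3333) + (2)·(0.6667)) / 5 = 7/5 = 1.4
  s[V,V] = ((-3.5)·(-3.5) + (3.5)·(3.5) + (1.5)·(1.5) + (-1.5)·(-1.5) + (-3.5)·(-3.5) + (3.5)·(3.5)) / 5 = 53.5/5 = 10.7
  s[V,W] = ((-3.5)·(-4.3333) + (3.5)·(1.6667) + (1.5)·(1.6667) + (-1.5)·(0.6667) + (-3.5)·(-0.3333) + (3.5)·(0.6667)) / 5 = 26/5 = 5.2
  s[W,W] = ((-4.3333)·(-4.3333) + (1.6667)·(1.6667) + (1.6667)·(1.6667) + (0.6667)·(0.6667) + (-0.3333)·(-0.3333) + (0.6667)·(0.6667)) / 5 = 25.3333/5 = 5.0667
  Sample standard deviations s_i = √(s[i,i]):
  s(U) = √(7.6) = 2.7568
  s(V) = √(10.7) = 3.2711
  s(W) = √(5.0667) = 2.2509

Step 3 — r_{ij} = s_{ij} / (s_i · s_j):
  r[U,U] = 1 (diagonal).
  r[U,V] = 5.6 / (2.7568 · 3.2711) = 5.6 / 9.0178 = 0.621
  r[U,W] = 1.4 / (2.7568 · 2.2509) = 1.4 / 6.2054 = 0.2256
  r[V,V] = 1 (diagonal).
  r[V,W] = 5.2 / (3.2711 · 2.2509) = 5.2 / 7.363 = 0.7062
  r[W,W] = 1 (diagonal).

R is symmetric with unit diagonal. Assembling:

R = [[1, 0.621, 0.2256],
 [0.621, 1, 0.7062],
 [0.2256, 0.7062, 1]]


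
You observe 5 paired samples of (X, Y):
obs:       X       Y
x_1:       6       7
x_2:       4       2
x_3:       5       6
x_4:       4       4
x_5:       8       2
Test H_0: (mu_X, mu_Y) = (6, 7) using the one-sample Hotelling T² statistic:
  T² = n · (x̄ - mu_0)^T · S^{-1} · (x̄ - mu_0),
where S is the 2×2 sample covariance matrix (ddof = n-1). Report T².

Step 1 — sample mean vector:
  mean(X) = (6 + 4 + 5 + 4 + 8) / 5 = 27/5 = 5.4
  mean(Y) = (7 + 2 + 6 + 4 + 2) / 5 = 21/5 = 4.2
  x̄ = (5.4, 4.2),  deviation x̄ - mu_0 = (5.4, 4.2) - (6, 7) = (-0.6, -2.8).

Step 2 — sample covariance matrix, S[i,j] = (1/(n-1)) · Σ_k (x_{k,i} - mean_i) · (x_{k,j} - mean_j), divisor n-1 = 4:
  S[X,X] = ((0.6)·(0.6) + (-1.4)·(-1.4) + (-0.4)·(-0.4) + (-1.4)·(-1.4) + (2.6)·(2.6)) / 4 = 11.2/4 = 2.8
  S[X,Y] = ((0.6)·(2.8) + (-1.4)·(-2.2) + (-0.4)·(1.8) + (-1.4)·(-0.2) + (2.6)·(-2.2)) / 4 = -1.4/4 = -0.35
  S[Y,Y] = ((2.8)·(2.8) + (-2.2)·(-2.2) + (1.8)·(1.8) + (-0.2)·(-0.2) + (-2.2)·(-2.2)) / 4 = 20.8/4 = 5.2
  S = [[2.8, -0.35],
 [-0.35, 5.2]].

Step 3 — invert S. det(S) = 2.8·5.2 - (-0.35)² = 14.4375.
  S^{-1} = (1/det) · [[d, -b], [-b, a]] = [[0.3602, 0.0242],
 [0.0242, 0.1939]].

Step 4 — quadratic form (x̄ - mu_0)^T · S^{-1} · (x̄ - mu_0):
  S^{-1} · (x̄ - mu_0) = (-0.284, -0.5576),
  (x̄ - mu_0)^T · [...] = (-0.6)·(-0.284) + (-2.8)·(-0.5576) = 1.7316.

Step 5 — scale by n: T² = 5 · 1.7316 = 8.658.

T² ≈ 8.658


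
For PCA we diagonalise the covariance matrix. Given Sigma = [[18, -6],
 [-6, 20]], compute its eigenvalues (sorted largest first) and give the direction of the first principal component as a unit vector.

Step 1 — characteristic polynomial of 2×2 Sigma:
  det(Sigma - λI) = λ² - trace · λ + det = 0.
  trace = 18 + 20 = 38, det = 18·20 - (-6)² = 324.
Step 2 — discriminant:
  Δ = trace² - 4·det = 1444 - 1296 = 148.
Step 3 — eigenvalues:
  λ = (trace ± √Δ)/2 = (38 ± 12.1655)/2,
  λ_1 = 25.0828,  λ_2 = 12.9172.

Step 4 — unit eigenvector for λ_1: solve (Sigma - λ_1 I)v = 0. First row:
  (18 - 25.0828)·v_x + (-6)·v_y = 0, i.e. (-7.0828)·v_x + (-6)·v_y = 0,
  so v ∝ (b, λ_1 - a) = (-6, 7.0828); multiply by -1 so the first entry is positive: u = (6, -7.0828).
  ||u|| = √((6)² + (-7.0828)²) = √(86.1655) ≈ 9.2825,
  v_1 = u/||u|| ≈ (0.6464, -0.763) (||v_1|| = 1).

λ_1 = 25.0828,  λ_2 = 12.9172;  v_1 ≈ (0.6464, -0.763)


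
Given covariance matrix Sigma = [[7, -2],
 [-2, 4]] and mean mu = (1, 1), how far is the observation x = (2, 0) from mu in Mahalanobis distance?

Step 1 — centre the observation: (x - mu) = (1, -1).

Step 2 — invert Sigma. det(Sigma) = 7·4 - (-2)² = 24.
  Sigma^{-1} = (1/det) · [[d, -b], [-b, a]] = [[0.1667, 0.0833],
 [0.0833, 0.2917]].

Step 3 — form the quadratic (x - mu)^T · Sigma^{-1} · (x - mu):
  Sigma^{-1} · (x - mu) = (0.0833, -0.2083).
  (x - mu)^T · [Sigma^{-1} · (x - mu)] = (1)·(0.0833) + (-1)·(-0.2083) = 0.2917.

Step 4 — take square root: d = √(0.2917) ≈ 0.5401.

d(x, mu) = √(0.2917) ≈ 0.5401


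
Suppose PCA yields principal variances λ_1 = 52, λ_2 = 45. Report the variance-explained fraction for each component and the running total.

Step 1 — total variance = trace(Sigma) = Σ λ_i = 52 + 45 = 97.

Step 2 — fraction explained by component i = λ_i / Σ λ:
  PC1: 52/97 = 0.5361
  PC2: 45/97 = 0.4639

Step 3 — cumulative fraction after k components = (λ_1 + ... + λ_k) / Σ λ:
  k = 1: 52/97 = 0.5361
  k = 2: (52 + 45)/97 = 97/97 = 1

Summary (fraction, with percent):

explained: PC1 0.5361 (53.61%), PC2 0.4639 (46.39%);  cumulative: 0.5361, 1


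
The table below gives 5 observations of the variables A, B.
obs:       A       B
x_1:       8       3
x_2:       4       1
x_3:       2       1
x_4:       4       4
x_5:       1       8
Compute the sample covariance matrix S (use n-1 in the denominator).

Step 1 — column means:
  mean(A) = (8 + 4 + 2 + 4 + 1) / 5 = 19/5 = 3.8
  mean(B) = (3 + 1 + 1 + 4 + 8) / 5 = 17/5 = 3.4

Step 2 — sample covariance S[i,j] = (1/(n-1)) · Σ_k (x_{k,i} - mean_i) · (x_{k,j} - mean_j), with n-1 = 4.
  S[A,A] = ((4.2)·(4.2) + (0.2)·(0.2) + (-1.8)·(-1.8) + (0.2)·(0.2) + (-2.8)·(-2.8)) / 4 = 28.8/4 = 7.2
  S[A,B] = ((4.2)·(-0.4) + (0.2)·(-2.4) + (-1.8)·(-2.4) + (0.2)·(0.6) + (-2.8)·(4.6)) / 4 = -10.6/4 = -2.65
  S[B,B] = ((-0.4)·(-0.4) + (-2.4)·(-2.4) + (-2.4)·(-2.4) + (0.6)·(0.6) + (4.6)·(4.6)) / 4 = 33.2/4 = 8.3

S is symmetric (S[j,i] = S[i,j]). Assembling:

S = [[7.2, -2.65],
 [-2.65, 8.3]]


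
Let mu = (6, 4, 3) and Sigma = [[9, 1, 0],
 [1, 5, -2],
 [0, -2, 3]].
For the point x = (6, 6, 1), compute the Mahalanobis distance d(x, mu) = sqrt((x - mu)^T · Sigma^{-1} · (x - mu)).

Step 1 — centre the observation: (x - mu) = (0, 2, -2).

Step 2 — invert Sigma (cofactor / det for 3×3, or solve directly):
  Sigma^{-1} = [[0.1146, -0.0312, -0.0208],
 [-0.0312, 0.2812, 0.1875],
 [-0.0208, 0.1875, 0.4583]].

Step 3 — form the quadratic (x - mu)^T · Sigma^{-1} · (x - mu):
  Sigma^{-1} · (x - mu) = (-0.0208, 0.1875, -0.5417).
  (x - mu)^T · [Sigma^{-1} · (x - mu)] = (0)·(-0.0208) + (2)·(0.1875) + (-2)·(-0.5417) = 1.4583.

Step 4 — take square root: d = √(1.4583) ≈ 1.2076.

d(x, mu) = √(1.4583) ≈ 1.2076


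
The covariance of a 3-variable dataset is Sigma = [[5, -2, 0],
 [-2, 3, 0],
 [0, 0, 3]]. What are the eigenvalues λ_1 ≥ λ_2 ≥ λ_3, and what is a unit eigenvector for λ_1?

Step 1 — characteristic polynomial p(λ) = det(λI - Sigma) = λ³ - tr·λ² + c_1·λ - det, where tr = trace, c_1 = sum of the principal 2×2 minors, det = det(Sigma):
  tr = 5 + 3 + 3 = 11,
  c_1 = (5·3 - (-2)²) + (5·3 - (0)²) + (3·3 - (0)²) = 11 + 15 + 9 = 35,
  det = 5·(3·3 - (0)²) - (-2)·((-2)·3 - (0)·(0)) + (0)·((-2)·(0) - 3·(0)) = 5·(9) - (-2)·(-6) + (0)·(0) = 33.
  So p(λ) = λ³ - 11λ² + 35λ - 33.
Step 2 — look for an integer root (rational root theorem: any rational root is an integer divisor of 33). Testing λ = 3:
  p(3) = 27 - 99 + 105 - 33 = 0  ✓
  Dividing out (λ - 3): p(λ) = (λ - 3)(λ² - 8λ + 11).
Step 3 — remaining eigenvalues from the quadratic λ² - 8λ + 11 = 0:
  Δ = 8² - 4·11 = 64 - 44 = 20,  λ = (8 ± √20)/2 = (8 ± 4.4721)/2 ≈ 6.2361 or 1.7639.
  Sorted: λ_1 = 6.2361,  λ_2 = 3,  λ_3 = 1.7639  (check: sum = 11 = tr ✓).

Step 4 — unit eigenvector for λ_1 ≈ 6.2361: v spans the null space of (Sigma - λ_1 I), whose rows are
  r_1 = (-1.2361, -2, 0),  r_2 = (-2, -3.2361, 0),  r_3 = (0, 0, -3.2361).
  v is orthogonal to every row, so take v ∝ r_1 × r_3 = ((-2)·(-3.2361) - (0)·(0), (0)·(0) - (-1.2361)·(-3.2361), (-1.2361)·(0) - (-2)·(0)) ≈ (6.4721, -4, 0).
  Let u = (6.4721, -4, 0).
  ||u|| = √((6.4721)² + (-4)² + (0)²) = √(57.8885) ≈ 7.6085,  v_1 = u/||u|| ≈ (0.8507, -0.5257, 0) (||v_1|| = 1).

λ_1 = 6.2361,  λ_2 = 3,  λ_3 = 1.7639;  v_1 ≈ (0.8507, -0.5257, 0)


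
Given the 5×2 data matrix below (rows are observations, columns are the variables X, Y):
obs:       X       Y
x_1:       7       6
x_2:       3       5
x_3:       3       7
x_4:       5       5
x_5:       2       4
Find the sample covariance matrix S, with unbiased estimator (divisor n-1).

Step 1 — column means:
  mean(X) = (7 + 3 + 3 + 5 + 2) / 5 = 20/5 = 4
  mean(Y) = (6 + 5 + 7 + 5 + 4) / 5 = 27/5 = 5.4

Step 2 — sample covariance S[i,j] = (1/(n-1)) · Σ_k (x_{k,i} - mean_i) · (x_{k,j} - mean_j), with n-1 = 4.
  S[X,X] = ((3)·(3) + (-1)·(-1) + (-1)·(-1) + (1)·(1) + (-2)·(-2)) / 4 = 16/4 = 4
  S[X,Y] = ((3)·(0.6) + (-1)·(-0.4) + (-1)·(1.6) + (1)·(-0.4) + (-2)·(-1.4)) / 4 = 3/4 = 0.75
  S[Y,Y] = ((0.6)·(0.6) + (-0.4)·(-0.4) + (1.6)·(1.6) + (-0.4)·(-0.4) + (-1.4)·(-1.4)) / 4 = 5.2/4 = 1.3

S is symmetric (S[j,i] = S[i,j]). Assembling:

S = [[4, 0.75],
 [0.75, 1.3]]


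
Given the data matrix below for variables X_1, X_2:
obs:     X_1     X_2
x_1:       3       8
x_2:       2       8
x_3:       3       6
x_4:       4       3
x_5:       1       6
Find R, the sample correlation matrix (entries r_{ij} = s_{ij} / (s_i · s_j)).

Step 1 — column means:
  mean(X_1) = (3 + 2 + 3 + 4 + 1) / 5 = 13/5 = 2.6
  mean(X_2) = (8 + 8 + 6 + 3 + 6) / 5 = 31/5 = 6.2

Step 2 — sample variances and covariances s[i,j] = (1/(n-1)) · Σ_k (x_{k,i} - mean_i) · (x_{k,j} - mean_j), with n-1 = 4:
  s[X_1,X_1] = ((0.4)·(0.4) + (-0.6)·(-0.6) + (0.4)·(0.4) + (1.4)·(1.4) + (-1.6)·(-1.6)) / 4 = 5.2/4 = 1.3
  s[X_1,X_2] = ((0.4)·(1.8) + (-0.6)·(1.8) + (0.4)·(-0.2) + (1.4)·(-3.2) + (-1.6)·(-0.2)) / 4 = -4.6/4 = -1.15
  s[X_2,X_2] = ((1.8)·(1.8) + (1.8)·(1.8) + (-0.2)·(-0.2) + (-3.2)·(-3.2) + (-0.2)·(-0.2)) / 4 = 16.8/4 = 4.2
  Sample standard deviations s_i = √(s[i,i]):
  s(X_1) = √(1.3) = 1.1402
  s(X_2) = √(4.2) = 2.0494

Step 3 — r_{ij} = s_{ij} / (s_i · s_j):
  r[X_1,X_1] = 1 (diagonal).
  r[X_1,X_2] = -1.15 / (1.1402 · 2.0494) = -1.15 / 2.3367 = -0.4922
  r[X_2,X_2] = 1 (diagonal).

R is symmetric with unit diagonal. Assembling:

R = [[1, -0.4922],
 [-0.4922, 1]]


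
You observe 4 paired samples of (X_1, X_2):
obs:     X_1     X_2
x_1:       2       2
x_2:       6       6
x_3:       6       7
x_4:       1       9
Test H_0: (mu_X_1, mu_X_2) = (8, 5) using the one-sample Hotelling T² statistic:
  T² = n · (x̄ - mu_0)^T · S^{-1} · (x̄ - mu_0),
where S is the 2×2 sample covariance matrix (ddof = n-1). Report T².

Step 1 — sample mean vector:
  mean(X_1) = (2 + 6 + 6 + 1) / 4 = 15/4 = 3.75
  mean(X_2) = (2 + 6 + 7 + 9) / 4 = 24/4 = 6
  x̄ = (3.75, 6),  deviation x̄ - mu_0 = (3.75, 6) - (8, 5) = (-4.25, 1).

Step 2 — sample covariance matrix, S[i,j] = (1/(n-1)) · Σ_k (x_{k,i} - mean_i) · (x_{k,j} - mean_j), divisor n-1 = 3:
  S[X_1,X_1] = ((-1.75)·(-1.75) + (2.25)·(2.25) + (2.25)·(2.25) + (-2.75)·(-2.75)) / 3 = 20.75/3 = 6.9167
  S[X_1,X_2] = ((-1.75)·(-4) + (2.25)·(0) + (2.25)·(1) + (-2.75)·(3)) / 3 = 1/3 = 0.3333
  S[X_2,X_2] = ((-4)·(-4) + (0)·(0) + (1)·(1) + (3)·(3)) / 3 = 26/3 = 8.6667
  S = [[6.9167, 0.3333],
 [0.3333, 8.6667]].

Step 3 — invert S. det(S) = 6.9167·8.6667 - (0.3333)² = 59.8333.
  S^{-1} = (1/det) · [[d, -b], [-b, a]] = [[0.1448, -0.0056],
 [-0.0056, 0.1156]].

Step 4 — quadratic form (x̄ - mu_0)^T · S^{-1} · (x̄ - mu_0):
  S^{-1} · (x̄ - mu_0) = (-0.6212, 0.1393),
  (x̄ - mu_0)^T · [...] = (-4.25)·(-0.6212) + (1)·(0.1393) = 2.7792.

Step 5 — scale by n: T² = 4 · 2.7792 = 11.117.

T² ≈ 11.117


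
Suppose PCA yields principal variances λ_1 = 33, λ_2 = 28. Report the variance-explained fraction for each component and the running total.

Step 1 — total variance = trace(Sigma) = Σ λ_i = 33 + 28 = 61.

Step 2 — fraction explained by component i = λ_i / Σ λ:
  PC1: 33/61 = 0.541
  PC2: 28/61 = 0.459

Step 3 — cumulative fraction after k components = (λ_1 + ... + λ_k) / Σ λ:
  k = 1: 33/61 = 0.541
  k = 2: (33 + 28)/61 = 61/61 = 1

Summary (fraction, with percent):

explained: PC1 0.541 (54.1%), PC2 0.459 (45.9%);  cumulative: 0.541, 1


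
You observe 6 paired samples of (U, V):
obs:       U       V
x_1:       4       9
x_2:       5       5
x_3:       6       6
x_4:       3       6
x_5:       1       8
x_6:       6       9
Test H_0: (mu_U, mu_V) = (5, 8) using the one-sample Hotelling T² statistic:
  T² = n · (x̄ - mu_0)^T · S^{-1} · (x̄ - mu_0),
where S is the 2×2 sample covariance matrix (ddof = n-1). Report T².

Step 1 — sample mean vector:
  mean(U) = (4 + 5 + 6 + 3 + 1 + 6) / 6 = 25/6 = 4.1667
  mean(V) = (9 + 5 + 6 + 6 + 8 + 9) / 6 = 43/6 = 7.1667
  x̄ = (4.1667, 7.1667),  deviation x̄ - mu_0 = (4.1667, 7.1667) - (5, 8) = (-0.8333, -0.8333).

Step 2 — sample covariance matrix, S[i,j] = (1/(n-1)) · Σ_k (x_{k,i} - mean_i) · (x_{k,j} - mean_j), divisor n-1 = 5:
  S[U,U] = ((-0.1667)·(-0.1667) + (0.8333)·(0.8333) + (1.8333)·(1.8333) + (-1.1667)·(-1.1667) + (-3.1667)·(-3.1667) + (1.8333)·(1.8333)) / 5 = 18.8333/5 = 3.7667
  S[U,V] = ((-0.1667)·(1.8333) + (0.8333)·(-2.1667) + (1.8333)·(-1.1667) + (-1.1667)·(-1.1667) + (-3.1667)·(0.8333) + (1.8333)·(1.8333)) / 5 = -2.1667/5 = -0.4333
  S[V,V] = ((1.8333)·(1.8333) + (-2.1667)·(-2.1667) + (-1.1667)·(-1.1667) + (-1.1667)·(-1.1667) + (0.8333)·(0.8333) + (1.8333)·(1.8333)) / 5 = 14.8333/5 = 2.9667
  S = [[3.7667, -0.4333],
 [-0.4333, 2.9667]].

Step 3 — invert S. det(S) = 3.7667·2.9667 - (-0.4333)² = 10.9867.
  S^{-1} = (1/det) · [[d, -b], [-b, a]] = [[0.27, 0.0394],
 [0.0394, 0.3428]].

Step 4 — quadratic form (x̄ - mu_0)^T · S^{-1} · (x̄ - mu_0):
  S^{-1} · (x̄ - mu_0) = (-0.2579, -0.3186),
  (x̄ - mu_0)^T · [...] = (-0.8333)·(-0.2579) + (-0.8333)·(-0.3186) = 0.4804.

Step 5 — scale by n: T² = 6 · 0.4804 = 2.8823.

T² ≈ 2.8823


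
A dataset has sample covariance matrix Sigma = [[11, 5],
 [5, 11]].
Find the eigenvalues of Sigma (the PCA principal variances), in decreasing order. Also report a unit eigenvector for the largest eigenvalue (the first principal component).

Step 1 — characteristic polynomial of 2×2 Sigma:
  det(Sigma - λI) = λ² - trace · λ + det = 0.
  trace = 11 + 11 = 22, det = 11·11 - (5)² = 96.
Step 2 — discriminant:
  Δ = trace² - 4·det = 484 - 384 = 100.
Step 3 — eigenvalues:
  λ = (trace ± √Δ)/2 = (22 ± 10)/2,
  λ_1 = 16,  λ_2 = 6.

Step 4 — unit eigenvector for λ_1: solve (Sigma - λ_1 I)v = 0. First row:
  (11 - 16)·v_x + (5)·v_y = 0, i.e. (-5)·v_x + (5)·v_y = 0,
  so v ∝ (b, λ_1 - a) = (5, 5) = u.
  ||u|| = √((5)² + (5)²) = √(50) ≈ 7.0711,
  v_1 = u/||u|| ≈ (0.7071, 0.7071) (||v_1|| = 1).

λ_1 = 16,  λ_2 = 6;  v_1 ≈ (0.7071, 0.7071)


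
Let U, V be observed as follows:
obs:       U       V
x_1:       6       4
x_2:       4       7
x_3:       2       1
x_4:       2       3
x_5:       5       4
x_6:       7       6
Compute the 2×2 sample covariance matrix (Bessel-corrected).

Step 1 — column means:
  mean(U) = (6 + 4 + 2 + 2 + 5 + 7) / 6 = 26/6 = 4.3333
  mean(V) = (4 + 7 + 1 + 3 + 4 + 6) / 6 = 25/6 = 4.1667

Step 2 — sample covariance S[i,j] = (1/(n-1)) · Σ_k (x_{k,i} - mean_i) · (x_{k,j} - mean_j), with n-1 = 5.
  S[U,U] = ((1.6667)·(1.6667) + (-0.3333)·(-0.3333) + (-2.3333)·(-2.3333) + (-2.3333)·(-2.3333) + (0.6667)·(0.6667) + (2.6667)·(2.6667)) / 5 = 21.3333/5 = 4.2667
  S[U,V] = ((1.6667)·(-0.1667) + (-0.3333)·(2.8333) + (-2.3333)·(-3.1667) + (-2.3333)·(-1.1667) + (0.6667)·(-0.1667) + (2.6667)·(1.8333)) / 5 = 13.6667/5 = 2.7333
  S[V,V] = ((-0.1667)·(-0.1667) + (2.8333)·(2.8333) + (-3.1667)·(-3.1667) + (-1.1667)·(-1.1667) + (-0.1667)·(-0.1667) + (1.8333)·(1.8333)) / 5 = 22.8333/5 = 4.5667

S is symmetric (S[j,i] = S[i,j]). Assembling:

S = [[4.2667, 2.7333],
 [2.7333, 4.5667]]


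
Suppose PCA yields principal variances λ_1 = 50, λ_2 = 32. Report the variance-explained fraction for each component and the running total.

Step 1 — total variance = trace(Sigma) = Σ λ_i = 50 + 32 = 82.

Step 2 — fraction explained by component i = λ_i / Σ λ:
  PC1: 50/82 = 0.6098
  PC2: 32/82 = 0.3902

Step 3 — cumulative fraction after k components = (λ_1 + ... + λ_k) / Σ λ:
  k = 1: 50/82 = 0.6098
  k = 2: (50 + 32)/82 = 82/82 = 1

Summary (fraction, with percent):

explained: PC1 0.6098 (60.98%), PC2 0.3902 (39.02%);  cumulative: 0.6098, 1


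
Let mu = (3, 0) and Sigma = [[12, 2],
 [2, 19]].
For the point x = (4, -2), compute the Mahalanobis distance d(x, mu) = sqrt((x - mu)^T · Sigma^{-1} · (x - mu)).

Step 1 — centre the observation: (x - mu) = (1, -2).

Step 2 — invert Sigma. det(Sigma) = 12·19 - (2)² = 224.
  Sigma^{-1} = (1/det) · [[d, -b], [-b, a]] = [[0.0848, -0.0089],
 [-0.0089, 0.0536]].

Step 3 — form the quadratic (x - mu)^T · Sigma^{-1} · (x - mu):
  Sigma^{-1} · (x - mu) = (0.1027, -0.1161).
  (x - mu)^T · [Sigma^{-1} · (x - mu)] = (1)·(0.1027) + (-2)·(-0.1161) = 0.3348.

Step 4 — take square root: d = √(0.3348) ≈ 0.5786.

d(x, mu) = √(0.3348) ≈ 0.5786


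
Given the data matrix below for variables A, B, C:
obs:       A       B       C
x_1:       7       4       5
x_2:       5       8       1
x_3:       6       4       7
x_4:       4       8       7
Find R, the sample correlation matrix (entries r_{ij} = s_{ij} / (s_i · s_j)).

Step 1 — column means:
  mean(A) = (7 + 5 + 6 + 4) / 4 = 22/4 = 5.5
  mean(B) = (4 + 8 + 4 + 8) / 4 = 24/4 = 6
  mean(C) = (5 + 1 + 7 + 7) / 4 = 20/4 = 5

Step 2 — sample variances and covariances s[i,j] = (1/(n-1)) · Σ_k (x_{k,i} - mean_i) · (x_{k,j} - mean_j), with n-1 = 3:
  s[A,A] = ((1.5)·(1.5) + (-0.5)·(-0.5) + (0.5)·(0.5) + (-1.5)·(-1.5)) / 3 = 5/3 = 1.6667
  s[A,B] = ((1.5)·(-2) + (-0.5)·(2) + (0.5)·(-2) + (-1.5)·(2)) / 3 = -8/3 = -2.6667
  s[A,C] = ((1.5)·(0) + (-0.5)·(-4) + (0.5)·(2) + (-1.5)·(2)) / 3 = 0/3 = 0
  s[B,B] = ((-2)·(-2) + (2)·(2) + (-2)·(-2) + (2)·(2)) / 3 = 16/3 = 5.3333
  s[B,C] = ((-2)·(0) + (2)·(-4) + (-2)·(2) + (2)·(2)) / 3 = -8/3 = -2.6667
  s[C,C] = ((0)·(0) + (-4)·(-4) + (2)·(2) + (2)·(2)) / 3 = 24/3 = 8
  Sample standard deviations s_i = √(s[i,i]):
  s(A) = √(1.6667) = 1.291
  s(B) = √(5.3333) = 2.3094
  s(C) = √(8) = 2.8284

Step 3 — r_{ij} = s_{ij} / (s_i · s_j):
  r[A,A] = 1 (diagonal).
  r[A,B] = -2.6667 / (1.291 · 2.3094) = -2.6667 / 2.9814 = -0.8944
  r[A,C] = 0 / (1.291 · 2.8284) = 0 / 3.6515 = 0
  r[B,B] = 1 (diagonal).
  r[B,C] = -2.6667 / (2.3094 · 2.8284) = -2.6667 / 6.532 = -0.4082
  r[C,C] = 1 (diagonal).

R is symmetric with unit diagonal. Assembling:

R = [[1, -0.8944, 0],
 [-0.8944, 1, -0.4082],
 [0, -0.4082, 1]]


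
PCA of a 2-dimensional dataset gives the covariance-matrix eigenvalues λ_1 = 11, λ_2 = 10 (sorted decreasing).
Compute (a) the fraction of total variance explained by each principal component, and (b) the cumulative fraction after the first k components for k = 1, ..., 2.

Step 1 — total variance = trace(Sigma) = Σ λ_i = 11 + 10 = 21.

Step 2 — fraction explained by component i = λ_i / Σ λ:
  PC1: 11/21 = 0.5238
  PC2: 10/21 = 0.4762

Step 3 — cumulative fraction after k components = (λ_1 + ... + λ_k) / Σ λ:
  k = 1: 11/21 = 0.5238
  k = 2: (11 + 10)/21 = 21/21 = 1

Summary (fraction, with percent):

explained: PC1 0.5238 (52.38%), PC2 0.4762 (47.62%);  cumulative: 0.5238, 1
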